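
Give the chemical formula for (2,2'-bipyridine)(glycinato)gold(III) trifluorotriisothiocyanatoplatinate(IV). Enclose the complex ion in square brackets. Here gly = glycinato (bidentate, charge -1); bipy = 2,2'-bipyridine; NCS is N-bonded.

[Au(bipy)(gly)][PtF3(NCS)3]

Cation [Au…]: ligand charges -1, Au(III) ⇒ ion charge 2+.
Anion [Pt…]: ligand charges -6, Pt(IV) ⇒ ion charge 2−.
One 2+ cation balances one 2− anion.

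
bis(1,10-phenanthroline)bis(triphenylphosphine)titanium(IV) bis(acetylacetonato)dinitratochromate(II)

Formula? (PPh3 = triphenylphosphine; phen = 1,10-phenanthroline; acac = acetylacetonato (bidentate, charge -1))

Cation [Ti…]: ligand charges 0, Ti(IV) ⇒ ion charge 4+.
Anion [Cr…]: ligand charges -4, Cr(II) ⇒ ion charge 2−.

[Ti(phen)2(PPh3)2][Cr(acac)2(NO3)2]2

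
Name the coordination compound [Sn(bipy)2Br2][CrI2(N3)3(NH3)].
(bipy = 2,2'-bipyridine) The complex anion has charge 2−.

The complex anion is given as 2−; its ligand charges sum to -5, so Cr = +3.
A 1:1 salt means the cation carries the equal and opposite charge, 2+.
Cation: ligand charges sum to -2; for the ion to be 2+, Sn = +4.

bis(2,2'-bipyridine)dibromotin(IV) amminetriazidodiiodochromate(III)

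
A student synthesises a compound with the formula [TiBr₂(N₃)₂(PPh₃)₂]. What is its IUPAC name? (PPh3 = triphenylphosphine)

There is no counter-ion, so the complex is neutral overall.
Ligand charges: 2×bromo (-1 each), 2×azido (-1 each), 2×triphenylphosphine (neutral); total -4. So Ti + (-4) = 0, giving Ti = +4.
Ligands are named alphabetically: azido before bromo before triphenylphosphine.

diazidodibromobis(triphenylphosphine)titanium(IV)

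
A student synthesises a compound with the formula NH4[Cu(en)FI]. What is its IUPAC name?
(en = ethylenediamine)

The 1 ammonium counter-ion carries a total charge of +1, so each complex ion is 1−.
Ligand charges: 1×iodo (-1 each), 1×fluoro (-1 each), 1×ethylenediamine (neutral); total -2. So Cu + (-2) = 1−, giving Cu = +1.
The complex ion is anionic, so copper takes the -ate form cuprate(I).

ammonium (ethylenediamine)fluoroiodocuprate(I)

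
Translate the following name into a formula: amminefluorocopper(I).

Ligands: 1 ammine (NH3, neutral), 1 fluoro (F, -1). Ligand charge sum = -1.
With Cu in oxidation state +1, the complex ion is [Cu...].

[CuF(NH3)]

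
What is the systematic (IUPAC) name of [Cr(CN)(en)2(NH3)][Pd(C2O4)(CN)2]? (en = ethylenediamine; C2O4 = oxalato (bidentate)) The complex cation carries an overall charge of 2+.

amminecyanobis(ethylenediamine)chromium(III) dicyanooxalatopalladate(II)

The complex cation is given as 2+; its ligand charges sum to -1, so Cr = +3.
A 1:1 salt means the anion carries the equal and opposite charge, 2−.
Anion: ligand charges sum to -4; for the ion to be 2−, Pd = +2.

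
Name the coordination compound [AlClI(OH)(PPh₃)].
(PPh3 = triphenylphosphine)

There is no counter-ion, so the complex is neutral overall.
Ligand charges: 1×iodo (-1 each), 1×chloro (-1 each), 1×triphenylphosphine (neutral), 1×hydroxo (-1 each); total -3. So Al + (-3) = 0, giving Al = +3.
Ligands are named alphabetically: chloro before hydroxo before iodo before triphenylphosphine.

chlorohydroxoiodo(triphenylphosphine)aluminium(III)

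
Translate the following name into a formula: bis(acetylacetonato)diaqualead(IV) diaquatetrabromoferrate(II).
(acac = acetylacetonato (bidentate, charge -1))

Cation [Pb…]: ligand charges -2, Pb(IV) ⇒ ion charge 2+.
Anion [Fe…]: ligand charges -4, Fe(II) ⇒ ion charge 2−.

[Pb(acac)2(H2O)2][FeBr4(H2O)2]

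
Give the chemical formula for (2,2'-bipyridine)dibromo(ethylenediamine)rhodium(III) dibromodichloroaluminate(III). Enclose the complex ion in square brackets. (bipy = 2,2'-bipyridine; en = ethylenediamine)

[Rh(bipy)Br2(en)][AlBr2Cl2]

Cation [Rh…]: ligand charges -2, Rh(III) ⇒ ion charge 1+.
Anion [Al…]: ligand charges -4, Al(III) ⇒ ion charge 1−.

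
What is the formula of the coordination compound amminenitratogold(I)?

[Au(NH3)(NO3)]

Ligands: 1 ammine (NH3, neutral), 1 nitrato (NO3, -1). Ligand charge sum = -1.
With Au in oxidation state +1, the complex ion is [Au...].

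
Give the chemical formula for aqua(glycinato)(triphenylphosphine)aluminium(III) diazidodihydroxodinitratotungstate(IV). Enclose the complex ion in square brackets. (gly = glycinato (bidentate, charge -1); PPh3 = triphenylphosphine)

[Al(gly)(H2O)(PPh3)][W(N3)2(NO3)2(OH)2]

Cation [Al…]: ligand charges -1, Al(III) ⇒ ion charge 2+.
Anion [W…]: ligand charges -6, W(IV) ⇒ ion charge 2−.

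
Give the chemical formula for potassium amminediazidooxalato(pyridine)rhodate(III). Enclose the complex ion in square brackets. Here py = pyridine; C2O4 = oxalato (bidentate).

Ligands: 1 pyridine (py, neutral), 1 ammine (NH3, neutral), 1 oxalato (C2O4, -2), 2 azido (N3, -1). Ligand charge sum = -4.
With Rh in oxidation state +3, the complex ion is [Rh...]^1−.
Charge balance with potassium (+1) requires 1 complex ion per 1 potassium.

K[Rh(C2O4)(N3)2(NH3)(py)]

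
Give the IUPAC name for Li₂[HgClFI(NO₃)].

The 2 lithium counter-ions carry a total charge of +2, so each complex ion is 2−.
Ligand charges: 1×fluoro (-1 each), 1×chloro (-1 each), 1×iodo (-1 each), 1×nitrato (-1 each); total -4. So Hg + (-4) = 2−, giving Hg = +2.
Ligands are named alphabetically: chloro before fluoro before iodo before nitrato.
The complex ion is anionic, so mercury takes the -ate form mercurate(II).

lithium chlorofluoroiodonitratomercurate(II)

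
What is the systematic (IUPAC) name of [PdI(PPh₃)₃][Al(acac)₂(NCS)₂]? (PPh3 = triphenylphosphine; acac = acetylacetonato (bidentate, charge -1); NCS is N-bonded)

iodotris(triphenylphosphine)palladium(II) bis(acetylacetonato)diisothiocyanatoaluminate(III)

Aluminium is always +3 in its complexes; the anion's ligand charges sum to -4, so the complex anion is 1−.
A 1:1 salt means the cation carries the equal and opposite charge, 1+.
Cation: ligand charges sum to -1; for the ion to be 1+, Pd = +2.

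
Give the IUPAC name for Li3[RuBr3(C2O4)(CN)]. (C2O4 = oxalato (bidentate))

lithium tribromocyanooxalatoruthenate(III)

The 3 lithium counter-ions carry a total charge of +3, so each complex ion is 3−.
Ligand charges: 1×cyano (-1 each), 3×bromo (-1 each), 1×oxalato (-2 each); total -6. So Ru + (-6) = 3−, giving Ru = +3.
Ligands are named alphabetically: bromo before cyano before oxalato.
The complex ion is anionic, so ruthenium takes the -ate form ruthenate(III).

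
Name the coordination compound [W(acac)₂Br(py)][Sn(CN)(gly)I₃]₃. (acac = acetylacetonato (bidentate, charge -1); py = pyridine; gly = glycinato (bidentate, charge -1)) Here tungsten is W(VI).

Both ions are complex: the cation is named first with the plain metal name, the anion second with the -ate form; each ion's ligands are alphabetised independently.
W is given as +6; the cation's ligand charges sum to -3, so the complex cation is 3+.
With 3 anions per cation, each anion must be 3/3 = 1−.
Anion: ligand charges sum to -5; for the ion to be 1−, Sn = +4.

bis(acetylacetonato)bromo(pyridine)tungsten(VI) cyano(glycinato)triiodostannate(IV)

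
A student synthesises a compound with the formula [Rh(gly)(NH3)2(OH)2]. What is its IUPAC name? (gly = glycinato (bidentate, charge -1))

diammine(glycinato)dihydroxorhodium(III)

There is no counter-ion, so the complex is neutral overall.
Ligand charges: 2×hydroxo (-1 each), 1×glycinato (-1 each), 2×ammine (neutral); total -3. So Rh + (-3) = 0, giving Rh = +3.
Ligands are named alphabetically: ammine before glycinato before hydroxo.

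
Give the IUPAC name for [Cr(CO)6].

There is no counter-ion, so the complex is neutral overall.
Ligand charges: 6×carbonyl (neutral); total 0. So Cr + (0) = 0, giving Cr = 0.

hexacarbonylchromium(0)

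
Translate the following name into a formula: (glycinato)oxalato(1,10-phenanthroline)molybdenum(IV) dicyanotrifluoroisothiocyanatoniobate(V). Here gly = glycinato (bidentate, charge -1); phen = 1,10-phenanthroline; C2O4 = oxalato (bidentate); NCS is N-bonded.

Cation [Mo…]: ligand charges -3, Mo(IV) ⇒ ion charge 1+.
Anion [Nb…]: ligand charges -6, Nb(V) ⇒ ion charge 1−.
One 1+ cation balances one 1− anion.

[Mo(C2O4)(gly)(phen)][Nb(CN)2F3(NCS)]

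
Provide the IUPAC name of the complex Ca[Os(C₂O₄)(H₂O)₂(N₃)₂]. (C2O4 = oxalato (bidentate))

The 1 calcium counter-ion carries a total charge of +2, so each complex ion is 2−.
Ligand charges: 1×oxalato (-2 each), 2×azido (-1 each), 2×aqua (neutral); total -4. So Os + (-4) = 2−, giving Os = +2.
Ligands are named alphabetically: aqua before azido before oxalato.
The complex ion is anionic, so osmium takes the -ate form osmate(II).

calcium diaquadiazidooxalatoosmate(II)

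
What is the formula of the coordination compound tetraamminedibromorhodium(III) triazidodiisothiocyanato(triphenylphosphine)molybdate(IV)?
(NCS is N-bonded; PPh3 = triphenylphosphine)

Cation [Rh…]: ligand charges -2, Rh(III) ⇒ ion charge 1+.
Anion [Mo…]: ligand charges -5, Mo(IV) ⇒ ion charge 1−.
One 1+ cation balances one 1− anion.

[RhBr2(NH3)4][Mo(N3)3(NCS)2(PPh3)]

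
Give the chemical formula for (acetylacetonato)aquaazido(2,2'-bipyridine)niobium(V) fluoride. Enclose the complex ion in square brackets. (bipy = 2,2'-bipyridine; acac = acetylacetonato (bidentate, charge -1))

Ligands: 1 azido (N3, -1), 1 2,2'-bipyridine (bipy, neutral), 1 acetylacetonato (acac, -1), 1 aqua (H2O, neutral). Ligand charge sum = -2.
With Nb in oxidation state +5, the complex ion is [Nb...]^3+.
Charge balance with fluoride (-1) requires 1 complex ion per 3 fluoride.

[Nb(acac)(bipy)(H2O)(N3)]F3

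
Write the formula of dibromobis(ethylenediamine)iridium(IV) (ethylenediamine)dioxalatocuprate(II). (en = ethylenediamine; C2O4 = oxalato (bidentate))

Cation [Ir…]: ligand charges -2, Ir(IV) ⇒ ion charge 2+.
Anion [Cu…]: ligand charges -4, Cu(II) ⇒ ion charge 2−.
One 2+ cation balances one 2− anion.

[IrBr2(en)2][Cu(C2O4)2(en)]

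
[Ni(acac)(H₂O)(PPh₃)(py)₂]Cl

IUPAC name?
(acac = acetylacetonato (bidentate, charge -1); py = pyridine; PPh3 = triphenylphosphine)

The 1 chloride counter-ion carries a total charge of -1, so each complex ion is 1+.
Ligand charges: 1×acetylacetonato (-1 each), 2×pyridine (neutral), 1×aqua (neutral), 1×triphenylphosphine (neutral); total -1. So Ni + (-1) = 1+, giving Ni = +2.
Ligands are named alphabetically: acetylacetonato before aqua before pyridine before triphenylphosphine.

(acetylacetonato)aquabis(pyridine)(triphenylphosphine)nickel(II) chloride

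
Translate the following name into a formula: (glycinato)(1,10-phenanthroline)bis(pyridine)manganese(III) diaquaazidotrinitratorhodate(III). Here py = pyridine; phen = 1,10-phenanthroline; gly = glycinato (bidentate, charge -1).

Cation [Mn…]: ligand charges -1, Mn(III) ⇒ ion charge 2+.
Anion [Rh…]: ligand charges -4, Rh(III) ⇒ ion charge 1−.

[Mn(gly)(phen)(py)2][Rh(H2O)2(N3)(NO3)3]2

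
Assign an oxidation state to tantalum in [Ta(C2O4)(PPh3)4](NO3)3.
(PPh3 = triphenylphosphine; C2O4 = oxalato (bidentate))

+5

3 nitrate outside the brackets (-1 each) → the complex ion is 3+.
Ligand charges: 4×PPh3 neutral; 1×C2O4 = -2; sum -2.
Ta + (-2) = 3+ ⇒ Ta is +5.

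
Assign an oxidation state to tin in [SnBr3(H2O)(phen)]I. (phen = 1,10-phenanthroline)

1 iodide outside the brackets (-1 each) → the complex ion is 1+.
Ligand charges: 3×Br = -3; 1×H2O neutral; 1×phen neutral; sum -3.
Sn + (-3) = 1+ ⇒ Sn is +4.

+4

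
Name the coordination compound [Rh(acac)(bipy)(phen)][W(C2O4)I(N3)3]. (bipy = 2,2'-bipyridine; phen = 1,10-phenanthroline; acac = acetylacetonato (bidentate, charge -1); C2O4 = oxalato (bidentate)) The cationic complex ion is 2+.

Both ions are complex: the cation is named first with the plain metal name, the anion second with the -ate form; each ion's ligands are alphabetised independently.
The complex cation is given as 2+; its ligand charges sum to -1, so Rh = +3.
A 1:1 salt means the anion carries the equal and opposite charge, 2−.
Anion: ligand charges sum to -6; for the ion to be 2−, W = +4.

(acetylacetonato)(2,2'-bipyridine)(1,10-phenanthroline)rhodium(III) triazidoiodooxalatotungstate(IV)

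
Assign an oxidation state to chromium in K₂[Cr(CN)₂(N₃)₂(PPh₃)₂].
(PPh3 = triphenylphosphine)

+2

2 potassium outside the brackets (+1 each) → the complex ion is 2−.
Ligand charges: 2×N3 = -2; 2×PPh3 neutral; 2×CN = -2; sum -4.
Cr + (-4) = 2− ⇒ Cr is +2.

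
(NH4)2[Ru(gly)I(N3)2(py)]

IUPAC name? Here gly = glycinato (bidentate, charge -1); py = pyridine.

ammonium diazido(glycinato)iodo(pyridine)ruthenate(II)

The 2 ammonium counter-ions carry a total charge of +2, so each complex ion is 2−.
Ligand charges: 1×iodo (-1 each), 2×azido (-1 each), 1×glycinato (-1 each), 1×pyridine (neutral); total -4. So Ru + (-4) = 2−, giving Ru = +2.
The complex ion is anionic, so ruthenium takes the -ate form ruthenate(II).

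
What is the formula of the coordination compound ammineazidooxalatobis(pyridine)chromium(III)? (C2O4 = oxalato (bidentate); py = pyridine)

Ligands: 1 ammine (NH3, neutral), 1 azido (N3, -1), 1 oxalato (C2O4, -2), 2 pyridine (py, neutral). Ligand charge sum = -3.
With Cr in oxidation state +3, the complex ion is [Cr...].

[Cr(C2O4)(N3)(NH3)(py)2]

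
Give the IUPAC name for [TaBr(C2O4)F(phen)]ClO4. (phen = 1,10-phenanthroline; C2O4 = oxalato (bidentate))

The 1 perchlorate counter-ion carries a total charge of -1, so each complex ion is 1+.
Ligand charges: 1×bromo (-1 each), 1×1,10-phenanthroline (neutral), 1×fluoro (-1 each), 1×oxalato (-2 each); total -4. So Ta + (-4) = 1+, giving Ta = +5.
Ligands are named alphabetically: bromo before fluoro before oxalato before phenanthroline.

bromofluorooxalato(1,10-phenanthroline)tantalum(V) perchlorate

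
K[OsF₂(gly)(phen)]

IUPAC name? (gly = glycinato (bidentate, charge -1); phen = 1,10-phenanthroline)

potassium difluoro(glycinato)(1,10-phenanthroline)osmate(II)

The 1 potassium counter-ion carries a total charge of +1, so each complex ion is 1−.
Ligand charges: 1×glycinato (-1 each), 2×fluoro (-1 each), 1×1,10-phenanthroline (neutral); total -3. So Os + (-3) = 1−, giving Os = +2.
The complex ion is anionic, so osmium takes the -ate form osmate(II).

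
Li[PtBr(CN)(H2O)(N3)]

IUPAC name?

lithium aquaazidobromocyanoplatinate(II)

The 1 lithium counter-ion carries a total charge of +1, so each complex ion is 1−.
Ligand charges: 1×bromo (-1 each), 1×aqua (neutral), 1×cyano (-1 each), 1×azido (-1 each); total -3. So Pt + (-3) = 1−, giving Pt = +2.
Ligands are named alphabetically: aqua before azido before bromo before cyano.
The complex ion is anionic, so platinum takes the -ate form platinate(II).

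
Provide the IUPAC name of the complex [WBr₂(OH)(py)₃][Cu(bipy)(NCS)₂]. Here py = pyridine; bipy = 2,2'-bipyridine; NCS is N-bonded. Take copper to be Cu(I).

Cu is given as +1; the anion's ligand charges sum to -2, so the complex anion is 1−.
A 1:1 salt means the cation carries the equal and opposite charge, 1+.
Cation: ligand charges sum to -3; for the ion to be 1+, W = +4.

dibromohydroxotris(pyridine)tungsten(IV) (2,2'-bipyridine)diisothiocyanatocuprate(I)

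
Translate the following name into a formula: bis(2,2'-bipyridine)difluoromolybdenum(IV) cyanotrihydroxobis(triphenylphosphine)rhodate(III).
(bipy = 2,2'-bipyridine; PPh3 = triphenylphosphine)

[Mo(bipy)2F2][Rh(CN)(OH)3(PPh3)2]2

Cation [Mo…]: ligand charges -2, Mo(IV) ⇒ ion charge 2+.
Anion [Rh…]: ligand charges -4, Rh(III) ⇒ ion charge 1−.
One 2+ cation requires 2 of the 1− anion.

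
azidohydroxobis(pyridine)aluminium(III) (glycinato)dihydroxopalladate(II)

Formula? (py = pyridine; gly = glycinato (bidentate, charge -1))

Cation [Al…]: ligand charges -2, Al(III) ⇒ ion charge 1+.
Anion [Pd…]: ligand charges -3, Pd(II) ⇒ ion charge 1−.

[Al(N3)(OH)(py)2][Pd(gly)(OH)2]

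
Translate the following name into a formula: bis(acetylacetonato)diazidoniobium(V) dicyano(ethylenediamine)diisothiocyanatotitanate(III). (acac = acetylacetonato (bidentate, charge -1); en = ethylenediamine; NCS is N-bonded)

[Nb(acac)2(N3)2][Ti(CN)2(en)(NCS)2]

Cation [Nb…]: ligand charges -4, Nb(V) ⇒ ion charge 1+.
Anion [Ti…]: ligand charges -4, Ti(III) ⇒ ion charge 1−.
One 1+ cation balances one 1− anion.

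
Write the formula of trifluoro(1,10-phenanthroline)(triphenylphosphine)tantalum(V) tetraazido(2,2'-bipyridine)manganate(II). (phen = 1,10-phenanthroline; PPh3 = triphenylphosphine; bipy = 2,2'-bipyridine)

Cation [Ta…]: ligand charges -3, Ta(V) ⇒ ion charge 2+.
Anion [Mn…]: ligand charges -4, Mn(II) ⇒ ion charge 2−.

[TaF3(phen)(PPh3)][Mn(bipy)(N3)4]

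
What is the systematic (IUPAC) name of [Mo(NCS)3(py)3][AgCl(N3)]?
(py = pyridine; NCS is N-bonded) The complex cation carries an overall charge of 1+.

Both ions are complex: the cation is named first with the plain metal name, the anion second with the -ate form; each ion's ligands are alphabetised independently.
The complex cation is given as 1+; its ligand charges sum to -3, so Mo = +4.
A 1:1 salt means the anion carries the equal and opposite charge, 1−.
Anion: ligand charges sum to -2; for the ion to be 1−, Ag = +1.

triisothiocyanatotris(pyridine)molybdenum(IV) azidochloroargentate(I)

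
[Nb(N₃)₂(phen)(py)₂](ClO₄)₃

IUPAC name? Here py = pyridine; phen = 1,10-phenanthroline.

The 3 perchlorate counter-ions carry a total charge of -3, so each complex ion is 3+.
Ligand charges: 2×azido (-1 each), 2×pyridine (neutral), 1×1,10-phenanthroline (neutral); total -2. So Nb + (-2) = 3+, giving Nb = +5.
Ligands are named alphabetically: azido before phenanthroline before pyridine.

diazido(1,10-phenanthroline)bis(pyridine)niobium(V) perchlorate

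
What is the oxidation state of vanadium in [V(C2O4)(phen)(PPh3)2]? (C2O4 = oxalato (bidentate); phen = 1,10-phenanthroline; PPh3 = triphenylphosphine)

+2

No counter-ion: the bracketed complex is neutral.
Ligand charges: 1×C2O4 = -2; 1×phen neutral; 2×PPh3 neutral; sum -2.
V + (-2) = 0 ⇒ V is +2.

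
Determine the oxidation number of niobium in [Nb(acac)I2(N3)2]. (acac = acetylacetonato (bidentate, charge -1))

+5

No counter-ion: the bracketed complex is neutral.
Ligand charges: 1×acac = -1; 2×N3 = -2; 2×I = -2; sum -5.
Nb + (-5) = 0 ⇒ Nb is +5.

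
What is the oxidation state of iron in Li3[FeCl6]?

+3

3 lithium outside the brackets (+1 each) → the complex ion is 3−.
Ligand charges: 6×Cl = -6; sum -6.
Fe + (-6) = 3− ⇒ Fe is +3.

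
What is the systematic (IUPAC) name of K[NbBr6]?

potassium hexabromoniobate(V)

The 1 potassium counter-ion carries a total charge of +1, so each complex ion is 1−.
Ligand charges: 6×bromo (-1 each); total -6. So Nb + (-6) = 1−, giving Nb = +5.
The complex ion is anionic, so niobium takes the -ate form niobate(V).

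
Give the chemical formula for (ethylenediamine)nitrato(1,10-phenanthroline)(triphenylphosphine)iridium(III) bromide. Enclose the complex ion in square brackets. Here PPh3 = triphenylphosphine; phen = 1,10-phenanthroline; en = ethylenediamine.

Ligands: 1 triphenylphosphine (PPh3, neutral), 1 nitrato (NO3, -1), 1 1,10-phenanthroline (phen, neutral), 1 ethylenediamine (en, neutral). Ligand charge sum = -1.
With Ir in oxidation state +3, the complex ion is [Ir...]^2+.
Charge balance with bromide (-1) requires 1 complex ion per 2 bromide.

[Ir(en)(NO3)(phen)(PPh3)]Br2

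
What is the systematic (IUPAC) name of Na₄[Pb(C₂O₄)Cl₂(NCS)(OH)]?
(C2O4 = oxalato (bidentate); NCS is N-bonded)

sodium dichlorohydroxoisothiocyanatooxalatoplumbate(II)

The 4 sodium counter-ions carry a total charge of +4, so each complex ion is 4−.
Ligand charges: 1×hydroxo (-1 each), 1×oxalato (-2 each), 2×chloro (-1 each), 1×isothiocyanato (-1 each); total -6. So Pb + (-6) = 4−, giving Pb = +2.
The complex ion is anionic, so lead takes the -ate form plumbate(II).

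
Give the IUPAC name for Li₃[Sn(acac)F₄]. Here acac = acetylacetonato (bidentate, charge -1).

The 3 lithium counter-ions carry a total charge of +3, so each complex ion is 3−.
Ligand charges: 4×fluoro (-1 each), 1×acetylacetonato (-1 each); total -5. So Sn + (-5) = 3−, giving Sn = +2.
Ligands are named alphabetically: acetylacetonato before fluoro.
The complex ion is anionic, so tin takes the -ate form stannate(II).

lithium (acetylacetonato)tetrafluorostannate(II)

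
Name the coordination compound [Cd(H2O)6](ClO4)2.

hexaaquacadmium(II) perchlorate

The 2 perchlorate counter-ions carry a total charge of -2, so each complex ion is 2+.
Ligand charges: 6×aqua (neutral); total 0. So Cd + (0) = 2+, giving Cd = +2.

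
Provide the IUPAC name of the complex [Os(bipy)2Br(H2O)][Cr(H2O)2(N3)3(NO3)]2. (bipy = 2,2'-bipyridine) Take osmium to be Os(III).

Os is given as +3; the cation's ligand charges sum to -1, so the complex cation is 2+.
With 2 anions per cation, each anion must be 2/2 = 1−.
Anion: ligand charges sum to -4; for the ion to be 1−, Cr = +3.

aquabis(2,2'-bipyridine)bromoosmium(III) diaquatriazidonitratochromate(III)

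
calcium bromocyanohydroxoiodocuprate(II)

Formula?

Ca[CuBr(CN)I(OH)]

Ligands: 1 bromo (Br, -1), 1 cyano (CN, -1), 1 iodo (I, -1), 1 hydroxo (OH, -1). Ligand charge sum = -4.
With Cu in oxidation state +2, the complex ion is [Cu...]^2−.
Charge balance with calcium (+2) requires 1 complex ion per 1 calcium.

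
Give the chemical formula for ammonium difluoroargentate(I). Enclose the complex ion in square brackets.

Ligands: 2 fluoro (F, -1). Ligand charge sum = -2.
With Ag in oxidation state +1, the complex ion is [Ag...]^1−.
Charge balance with ammonium (+1) requires 1 complex ion per 1 ammonium.

NH4[AgF2]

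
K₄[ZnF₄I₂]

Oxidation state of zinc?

4 potassium outside the brackets (+1 each) → the complex ion is 4−.
Ligand charges: 4×F = -4; 2×I = -2; sum -6.
Zn + (-6) = 4− ⇒ Zn is +2.

+2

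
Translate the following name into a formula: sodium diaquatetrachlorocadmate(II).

Ligands: 2 aqua (H2O, neutral), 4 chloro (Cl, -1). Ligand charge sum = -4.
Charge balance with sodium (+1) requires 1 complex ion per 2 sodium.

Na2[CdCl4(H2O)2]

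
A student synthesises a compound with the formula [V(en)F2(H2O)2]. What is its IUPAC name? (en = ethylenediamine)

diaqua(ethylenediamine)difluorovanadium(II)

There is no counter-ion, so the complex is neutral overall.
Ligand charges: 2×fluoro (-1 each), 1×ethylenediamine (neutral), 2×aqua (neutral); total -2. So V + (-2) = 0, giving V = +2.
Ligands are named alphabetically: aqua before ethylenediamine before fluoro.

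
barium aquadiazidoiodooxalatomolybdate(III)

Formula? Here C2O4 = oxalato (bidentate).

Ligands: 2 azido (N3, -1), 1 oxalato (C2O4, -2), 1 aqua (H2O, neutral), 1 iodo (I, -1). Ligand charge sum = -5.
With Mo in oxidation state +3, the complex ion is [Mo...]^2−.
Charge balance with barium (+2) requires 1 complex ion per 1 barium.

Ba[Mo(C2O4)(H2O)I(N3)2]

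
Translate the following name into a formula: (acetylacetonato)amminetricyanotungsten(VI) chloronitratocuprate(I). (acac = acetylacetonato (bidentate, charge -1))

[W(acac)(CN)3(NH3)][CuCl(NO3)]2

Cation [W…]: ligand charges -4, W(VI) ⇒ ion charge 2+.
Anion [Cu…]: ligand charges -2, Cu(I) ⇒ ion charge 1−.
One 2+ cation requires 2 of the 1− anion.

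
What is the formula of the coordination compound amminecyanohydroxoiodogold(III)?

[Au(CN)I(NH3)(OH)]

Ligands: 1 cyano (CN, -1), 1 iodo (I, -1), 1 hydroxo (OH, -1), 1 ammine (NH3, neutral). Ligand charge sum = -3.
With Au in oxidation state +3, the complex ion is [Au...].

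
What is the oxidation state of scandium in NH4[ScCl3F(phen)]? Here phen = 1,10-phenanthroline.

1 ammonium outside the brackets (+1 each) → the complex ion is 1−.
Ligand charges: 3×Cl = -3; 1×F = -1; 1×phen neutral; sum -4.
Sc + (-4) = 1− ⇒ Sc is +3.

+3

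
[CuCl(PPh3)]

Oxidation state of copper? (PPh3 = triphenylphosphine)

+1

No counter-ion: the bracketed complex is neutral.
Ligand charges: 1×PPh3 neutral; 1×Cl = -1; sum -1.
Cu + (-1) = 0 ⇒ Cu is +1.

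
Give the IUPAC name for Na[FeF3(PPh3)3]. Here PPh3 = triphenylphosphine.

The 1 sodium counter-ion carries a total charge of +1, so each complex ion is 1−.
Ligand charges: 3×fluoro (-1 each), 3×triphenylphosphine (neutral); total -3. So Fe + (-3) = 1−, giving Fe = +2.
Ligands are named alphabetically: fluoro before triphenylphosphine.
The complex ion is anionic, so iron takes the -ate form ferrate(II).

sodium trifluorotris(triphenylphosphine)ferrate(II)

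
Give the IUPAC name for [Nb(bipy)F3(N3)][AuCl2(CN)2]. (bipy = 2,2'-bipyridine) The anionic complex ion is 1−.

azido(2,2'-bipyridine)trifluoroniobium(V) dichlorodicyanoaurate(III)

Both ions are complex: the cation is named first with the plain metal name, the anion second with the -ate form; each ion's ligands are alphabetised independently.
The complex anion is given as 1−; its ligand charges sum to -4, so Au = +3.
A 1:1 salt means the cation carries the equal and opposite charge, 1+.
Cation: ligand charges sum to -4; for the ion to be 1+, Nb = +5.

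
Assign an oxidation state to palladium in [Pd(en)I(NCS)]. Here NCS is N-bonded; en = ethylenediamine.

+2

No counter-ion: the bracketed complex is neutral.
Ligand charges: 1×NCS = -1; 1×I = -1; 1×en neutral; sum -2.
Pd + (-2) = 0 ⇒ Pd is +2.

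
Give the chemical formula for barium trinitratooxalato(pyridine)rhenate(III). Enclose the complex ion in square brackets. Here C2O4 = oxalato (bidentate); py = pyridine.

Ba[Re(C2O4)(NO3)3(py)]

Ligands: 1 oxalato (C2O4, -2), 1 pyridine (py, neutral), 3 nitrato (NO3, -1). Ligand charge sum = -5.
With Re in oxidation state +3, the complex ion is [Re...]^2−.
Charge balance with barium (+2) requires 1 complex ion per 1 barium.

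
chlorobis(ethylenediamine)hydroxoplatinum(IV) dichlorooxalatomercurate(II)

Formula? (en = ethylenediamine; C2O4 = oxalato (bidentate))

Cation [Pt…]: ligand charges -2, Pt(IV) ⇒ ion charge 2+.
Anion [Hg…]: ligand charges -4, Hg(II) ⇒ ion charge 2−.
One 2+ cation balances one 2− anion.

[PtCl(en)2(OH)][Hg(C2O4)Cl2]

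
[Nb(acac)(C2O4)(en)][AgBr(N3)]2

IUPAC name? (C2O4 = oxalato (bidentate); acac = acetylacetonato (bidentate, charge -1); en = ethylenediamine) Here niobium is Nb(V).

Nb is given as +5; the cation's ligand charges sum to -3, so the complex cation is 2+.
With 2 anions per cation, each anion must be 2/2 = 1−.
Anion: ligand charges sum to -2; for the ion to be 1−, Ag = +1.

(acetylacetonato)(ethylenediamine)oxalatoniobium(V) azidobromoargentate(I)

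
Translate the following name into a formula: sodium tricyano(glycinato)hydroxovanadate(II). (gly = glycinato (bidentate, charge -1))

Ligands: 1 glycinato (gly, -1), 1 hydroxo (OH, -1), 3 cyano (CN, -1). Ligand charge sum = -5.
With V in oxidation state +2, the complex ion is [V...]^3−.
Charge balance with sodium (+1) requires 1 complex ion per 3 sodium.

Na3[V(CN)3(gly)(OH)]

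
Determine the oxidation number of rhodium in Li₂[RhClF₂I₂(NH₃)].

+3

2 lithium outside the brackets (+1 each) → the complex ion is 2−.
Ligand charges: 2×F = -2; 1×Cl = -1; 1×NH3 neutral; 2×I = -2; sum -5.
Rh + (-5) = 2− ⇒ Rh is +3.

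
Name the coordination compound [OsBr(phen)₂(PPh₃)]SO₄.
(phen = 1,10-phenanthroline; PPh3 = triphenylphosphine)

The 1 sulfate counter-ion carries a total charge of -2, so each complex ion is 2+.
Ligand charges: 1×bromo (-1 each), 2×1,10-phenanthroline (neutral), 1×triphenylphosphine (neutral); total -1. So Os + (-1) = 2+, giving Os = +3.
Ligands are named alphabetically: bromo before phenanthroline before triphenylphosphine.

bromobis(1,10-phenanthroline)(triphenylphosphine)osmium(III) sulfate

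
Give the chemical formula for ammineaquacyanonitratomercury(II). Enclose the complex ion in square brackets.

Ligands: 1 aqua (H2O, neutral), 1 nitrato (NO3, -1), 1 ammine (NH3, neutral), 1 cyano (CN, -1). Ligand charge sum = -2.
With Hg in oxidation state +2, the complex ion is [Hg...].

[Hg(CN)(H2O)(NH3)(NO3)]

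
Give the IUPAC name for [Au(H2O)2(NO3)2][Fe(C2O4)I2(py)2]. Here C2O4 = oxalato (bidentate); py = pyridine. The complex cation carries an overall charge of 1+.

Both ions are complex: the cation is named first with the plain metal name, the anion second with the -ate form; each ion's ligands are alphabetised independently.
The complex cation is given as 1+; its ligand charges sum to -2, so Au = +3.
A 1:1 salt means the anion carries the equal and opposite charge, 1−.
Anion: ligand charges sum to -4; for the ion to be 1−, Fe = +3.

diaquadinitratogold(III) diiodooxalatobis(pyridine)ferrate(III)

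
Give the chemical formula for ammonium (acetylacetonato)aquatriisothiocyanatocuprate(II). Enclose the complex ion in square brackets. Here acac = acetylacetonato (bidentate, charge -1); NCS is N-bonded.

(NH4)2[Cu(acac)(H2O)(NCS)3]

Ligands: 1 acetylacetonato (acac, -1), 1 aqua (H2O, neutral), 3 isothiocyanato (NCS, -1). Ligand charge sum = -4.
With Cu in oxidation state +2, the complex ion is [Cu...]^2−.
Charge balance with ammonium (+1) requires 1 complex ion per 2 ammonium.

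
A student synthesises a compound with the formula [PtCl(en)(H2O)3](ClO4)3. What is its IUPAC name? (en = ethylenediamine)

triaquachloro(ethylenediamine)platinum(IV) perchlorate

The 3 perchlorate counter-ions carry a total charge of -3, so each complex ion is 3+.
Ligand charges: 3×aqua (neutral), 1×chloro (-1 each), 1×ethylenediamine (neutral); total -1. So Pt + (-1) = 3+, giving Pt = +4.
Ligands are named alphabetically: aqua before chloro before ethylenediamine.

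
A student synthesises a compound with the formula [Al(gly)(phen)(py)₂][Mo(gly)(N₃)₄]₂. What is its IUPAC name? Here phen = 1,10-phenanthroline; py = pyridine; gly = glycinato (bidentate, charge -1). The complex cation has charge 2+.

(glycinato)(1,10-phenanthroline)bis(pyridine)aluminium(III) tetraazido(glycinato)molybdate(IV)

Both ions are complex: the cation is named first with the plain metal name, the anion second with the -ate form; each ion's ligands are alphabetised independently.
The complex cation is given as 2+; its ligand charges sum to -1, so Al = +3.
With 2 anions per cation, each anion must be 2/2 = 1−.
Anion: ligand charges sum to -5; for the ion to be 1−, Mo = +4.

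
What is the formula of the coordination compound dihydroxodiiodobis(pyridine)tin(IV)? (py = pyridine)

Ligands: 2 iodo (I, -1), 2 pyridine (py, neutral), 2 hydroxo (OH, -1). Ligand charge sum = -4.
With Sn in oxidation state +4, the complex ion is [Sn...].

[SnI2(OH)2(py)2]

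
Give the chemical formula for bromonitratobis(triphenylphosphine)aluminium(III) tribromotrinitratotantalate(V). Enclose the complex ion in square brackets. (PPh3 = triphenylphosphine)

[AlBr(NO3)(PPh3)2][TaBr3(NO3)3]

Cation [Al…]: ligand charges -2, Al(III) ⇒ ion charge 1+.
Anion [Ta…]: ligand charges -6, Ta(V) ⇒ ion charge 1−.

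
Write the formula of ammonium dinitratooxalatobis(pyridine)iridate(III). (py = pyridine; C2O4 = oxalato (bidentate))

NH4[Ir(C2O4)(NO3)2(py)2]

Ligands: 2 nitrato (NO3, -1), 2 pyridine (py, neutral), 1 oxalato (C2O4, -2). Ligand charge sum = -4.
With Ir in oxidation state +3, the complex ion is [Ir...]^1−.
Charge balance with ammonium (+1) requires 1 complex ion per 1 ammonium.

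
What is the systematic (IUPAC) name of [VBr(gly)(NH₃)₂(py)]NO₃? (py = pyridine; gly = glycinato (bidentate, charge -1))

diamminebromo(glycinato)(pyridine)vanadium(III) nitrate

The 1 nitrate counter-ion carries a total charge of -1, so each complex ion is 1+.
Ligand charges: 2×ammine (neutral), 1×bromo (-1 each), 1×pyridine (neutral), 1×glycinato (-1 each); total -2. So V + (-2) = 1+, giving V = +3.
Ligands are named alphabetically: ammine before bromo before glycinato before pyridine.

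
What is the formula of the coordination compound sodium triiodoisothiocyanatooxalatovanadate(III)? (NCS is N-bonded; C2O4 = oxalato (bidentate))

Ligands: 3 iodo (I, -1), 1 isothiocyanato (NCS, -1), 1 oxalato (C2O4, -2). Ligand charge sum = -6.
With V in oxidation state +3, the complex ion is [V...]^3−.
Charge balance with sodium (+1) requires 1 complex ion per 3 sodium.

Na3[V(C2O4)I3(NCS)]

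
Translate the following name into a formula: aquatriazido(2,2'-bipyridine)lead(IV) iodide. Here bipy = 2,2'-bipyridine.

[Pb(bipy)(H2O)(N3)3]I

Ligands: 3 azido (N3, -1), 1 2,2'-bipyridine (bipy, neutral), 1 aqua (H2O, neutral). Ligand charge sum = -3.
With Pb in oxidation state +4, the complex ion is [Pb...]^1+.
Charge balance with iodide (-1) requires 1 complex ion per 1 iodide.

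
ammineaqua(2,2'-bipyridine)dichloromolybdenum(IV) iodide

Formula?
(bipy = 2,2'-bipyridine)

Ligands: 1 ammine (NH3, neutral), 2 chloro (Cl, -1), 1 2,2'-bipyridine (bipy, neutral), 1 aqua (H2O, neutral). Ligand charge sum = -2.
Charge balance with iodide (-1) requires 1 complex ion per 2 iodide.

[Mo(bipy)Cl2(H2O)(NH3)]I2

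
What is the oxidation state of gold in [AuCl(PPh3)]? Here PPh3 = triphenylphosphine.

+1

No counter-ion: the bracketed complex is neutral.
Ligand charges: 1×Cl = -1; 1×PPh3 neutral; sum -1.
Au + (-1) = 0 ⇒ Au is +1.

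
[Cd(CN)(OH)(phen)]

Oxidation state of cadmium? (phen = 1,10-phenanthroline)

No counter-ion: the bracketed complex is neutral.
Ligand charges: 1×OH = -1; 1×phen neutral; 1×CN = -1; sum -2.
Cd + (-2) = 0 ⇒ Cd is +2.

+2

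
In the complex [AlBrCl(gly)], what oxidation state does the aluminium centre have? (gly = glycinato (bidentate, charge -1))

+3

No counter-ion: the bracketed complex is neutral.
Ligand charges: 1×Cl = -1; 1×Br = -1; 1×gly = -1; sum -3.
Al + (-3) = 0 ⇒ Al is +3.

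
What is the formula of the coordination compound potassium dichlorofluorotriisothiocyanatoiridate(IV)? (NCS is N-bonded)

K2[IrCl2F(NCS)3]

Ligands: 1 fluoro (F, -1), 3 isothiocyanato (NCS, -1), 2 chloro (Cl, -1). Ligand charge sum = -6.
Charge balance with potassium (+1) requires 1 complex ion per 2 potassium.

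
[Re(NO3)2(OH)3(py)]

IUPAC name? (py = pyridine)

There is no counter-ion, so the complex is neutral overall.
Ligand charges: 3×hydroxo (-1 each), 2×nitrato (-1 each), 1×pyridine (neutral); total -5. So Re + (-5) = 0, giving Re = +5.
Ligands are named alphabetically: hydroxo before nitrato before pyridine.

trihydroxodinitrato(pyridine)rhenium(V)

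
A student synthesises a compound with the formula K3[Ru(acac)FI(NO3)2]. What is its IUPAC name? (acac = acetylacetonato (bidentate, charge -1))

potassium (acetylacetonato)fluoroiododinitratoruthenate(II)

The 3 potassium counter-ions carry a total charge of +3, so each complex ion is 3−.
Ligand charges: 1×acetylacetonato (-1 each), 1×fluoro (-1 each), 2×nitrato (-1 each), 1×iodo (-1 each); total -5. So Ru + (-5) = 3−, giving Ru = +2.
Ligands are named alphabetically: acetylacetonato before fluoro before iodo before nitrato.
The complex ion is anionic, so ruthenium takes the -ate form ruthenate(II).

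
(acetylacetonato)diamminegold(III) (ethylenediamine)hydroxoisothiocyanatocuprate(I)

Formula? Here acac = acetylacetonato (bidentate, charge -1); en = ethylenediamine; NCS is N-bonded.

[Au(acac)(NH3)2][Cu(en)(NCS)(OH)]2

Cation [Au…]: ligand charges -1, Au(III) ⇒ ion charge 2+.
Anion [Cu…]: ligand charges -2, Cu(I) ⇒ ion charge 1−.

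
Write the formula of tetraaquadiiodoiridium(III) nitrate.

Ligands: 4 aqua (H2O, neutral), 2 iodo (I, -1). Ligand charge sum = -2.
With Ir in oxidation state +3, the complex ion is [Ir...]^1+.
Charge balance with nitrate (-1) requires 1 complex ion per 1 nitrate.

[Ir(H2O)4I2]NO3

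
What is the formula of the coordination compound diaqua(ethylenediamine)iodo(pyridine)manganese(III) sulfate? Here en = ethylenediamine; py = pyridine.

[Mn(en)(H2O)2I(py)]SO4

Ligands: 1 ethylenediamine (en, neutral), 1 iodo (I, -1), 2 aqua (H2O, neutral), 1 pyridine (py, neutral). Ligand charge sum = -1.
With Mn in oxidation state +3, the complex ion is [Mn...]^2+.
Charge balance with sulfate (-2) requires 1 complex ion per 1 sulfate.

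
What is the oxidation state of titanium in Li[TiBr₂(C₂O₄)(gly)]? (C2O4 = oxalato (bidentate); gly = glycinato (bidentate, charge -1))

+4

1 lithium outside the brackets (+1 each) → the complex ion is 1−.
Ligand charges: 2×Br = -2; 1×C2O4 = -2; 1×gly = -1; sum -5.
Ti + (-5) = 1− ⇒ Ti is +4.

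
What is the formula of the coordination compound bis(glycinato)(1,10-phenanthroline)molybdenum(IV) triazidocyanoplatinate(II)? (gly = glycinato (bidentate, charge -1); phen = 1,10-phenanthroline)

[Mo(gly)2(phen)][Pt(CN)(N3)3]

Cation [Mo…]: ligand charges -2, Mo(IV) ⇒ ion charge 2+.
Anion [Pt…]: ligand charges -4, Pt(II) ⇒ ion charge 2−.
One 2+ cation balances one 2− anion.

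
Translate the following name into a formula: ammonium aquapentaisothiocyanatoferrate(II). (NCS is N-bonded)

Ligands: 5 isothiocyanato (NCS, -1), 1 aqua (H2O, neutral). Ligand charge sum = -5.
Charge balance with ammonium (+1) requires 1 complex ion per 3 ammonium.

(NH4)3[Fe(H2O)(NCS)5]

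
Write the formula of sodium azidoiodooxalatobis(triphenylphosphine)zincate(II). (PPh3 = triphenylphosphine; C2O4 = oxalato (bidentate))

Na2[Zn(C2O4)I(N3)(PPh3)2]

Ligands: 1 azido (N3, -1), 1 iodo (I, -1), 2 triphenylphosphine (PPh3, neutral), 1 oxalato (C2O4, -2). Ligand charge sum = -4.
With Zn in oxidation state +2, the complex ion is [Zn...]^2−.
Charge balance with sodium (+1) requires 1 complex ion per 2 sodium.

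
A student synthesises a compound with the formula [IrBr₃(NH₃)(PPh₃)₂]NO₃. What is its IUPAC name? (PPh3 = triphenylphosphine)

amminetribromobis(triphenylphosphine)iridium(IV) nitrate

The 1 nitrate counter-ion carries a total charge of -1, so each complex ion is 1+.
Ligand charges: 2×triphenylphosphine (neutral), 3×bromo (-1 each), 1×ammine (neutral); total -3. So Ir + (-3) = 1+, giving Ir = +4.
Ligands are named alphabetically: ammine before bromo before triphenylphosphine.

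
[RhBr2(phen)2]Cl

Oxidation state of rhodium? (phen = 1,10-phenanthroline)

1 chloride outside the brackets (-1 each) → the complex ion is 1+.
Ligand charges: 2×phen neutral; 2×Br = -2; sum -2.
Rh + (-2) = 1+ ⇒ Rh is +3.

+3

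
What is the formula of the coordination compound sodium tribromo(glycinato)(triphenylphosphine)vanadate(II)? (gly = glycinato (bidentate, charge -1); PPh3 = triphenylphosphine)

Na2[VBr3(gly)(PPh3)]

Ligands: 1 glycinato (gly, -1), 1 triphenylphosphine (PPh3, neutral), 3 bromo (Br, -1). Ligand charge sum = -4.
With V in oxidation state +2, the complex ion is [V...]^2−.
Charge balance with sodium (+1) requires 1 complex ion per 2 sodium.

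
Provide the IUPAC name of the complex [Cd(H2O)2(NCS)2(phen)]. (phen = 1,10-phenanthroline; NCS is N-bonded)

diaquadiisothiocyanato(1,10-phenanthroline)cadmium(II)

There is no counter-ion, so the complex is neutral overall.
Ligand charges: 1×1,10-phenanthroline (neutral), 2×aqua (neutral), 2×isothiocyanato (-1 each); total -2. So Cd + (-2) = 0, giving Cd = +2.
Ligands are named alphabetically: aqua before isothiocyanato before phenanthroline.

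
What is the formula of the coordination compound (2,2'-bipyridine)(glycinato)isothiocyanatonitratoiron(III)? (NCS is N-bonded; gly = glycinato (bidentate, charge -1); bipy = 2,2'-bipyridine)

[Fe(bipy)(gly)(NCS)(NO3)]

Ligands: 1 isothiocyanato (NCS, -1), 1 nitrato (NO3, -1), 1 glycinato (gly, -1), 1 2,2'-bipyridine (bipy, neutral). Ligand charge sum = -3.
With Fe in oxidation state +3, the complex ion is [Fe...].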